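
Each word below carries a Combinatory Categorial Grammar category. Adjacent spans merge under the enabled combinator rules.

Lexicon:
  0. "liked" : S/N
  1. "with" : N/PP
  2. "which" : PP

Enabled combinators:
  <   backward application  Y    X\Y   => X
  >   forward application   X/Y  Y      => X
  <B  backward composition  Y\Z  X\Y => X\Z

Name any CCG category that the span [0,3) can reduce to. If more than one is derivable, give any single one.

[0,3] S   >
  [0,1] "liked" : S/N
  [1,3] N   >
    [1,2] "with" : N/PP
    [2,3] "which" : PP

S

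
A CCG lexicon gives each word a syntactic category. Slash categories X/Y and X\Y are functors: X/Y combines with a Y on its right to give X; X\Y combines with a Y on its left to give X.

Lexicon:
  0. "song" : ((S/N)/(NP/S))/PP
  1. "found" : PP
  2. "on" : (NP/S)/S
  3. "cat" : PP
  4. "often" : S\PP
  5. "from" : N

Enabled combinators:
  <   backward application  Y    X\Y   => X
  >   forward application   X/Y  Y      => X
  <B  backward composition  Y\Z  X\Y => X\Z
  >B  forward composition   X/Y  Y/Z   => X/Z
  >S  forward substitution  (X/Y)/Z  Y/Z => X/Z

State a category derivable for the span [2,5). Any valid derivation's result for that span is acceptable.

NP/S

[0,6] S   >
  [0,5] S/N   >
    [0,2] (S/N)/(NP/S)   >
      [0,1] "song" : ((S/N)/(NP/S))/PP
      [1,2] "found" : PP
    [2,5] NP/S   >
      [2,3] "on" : (NP/S)/S
      [3,5] S   <
        [3,4] "cat" : PP
        [4,5] "often" : S\PP
  [5,6] "from" : N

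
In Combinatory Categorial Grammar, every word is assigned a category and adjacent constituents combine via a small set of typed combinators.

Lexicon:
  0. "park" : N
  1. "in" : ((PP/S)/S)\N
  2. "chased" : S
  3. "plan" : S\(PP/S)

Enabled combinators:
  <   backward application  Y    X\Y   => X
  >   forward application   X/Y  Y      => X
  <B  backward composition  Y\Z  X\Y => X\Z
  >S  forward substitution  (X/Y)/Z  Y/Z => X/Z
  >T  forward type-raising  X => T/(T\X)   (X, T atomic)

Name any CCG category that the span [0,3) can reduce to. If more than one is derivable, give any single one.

[0,4] S   <
  [0,3] PP/S   >
    [0,2] (PP/S)/S   <
      [0,1] "park" : N
      [1,2] "in" : ((PP/S)/S)\N
    [2,3] "chased" : S
  [3,4] "plan" : S\(PP/S)

PP/S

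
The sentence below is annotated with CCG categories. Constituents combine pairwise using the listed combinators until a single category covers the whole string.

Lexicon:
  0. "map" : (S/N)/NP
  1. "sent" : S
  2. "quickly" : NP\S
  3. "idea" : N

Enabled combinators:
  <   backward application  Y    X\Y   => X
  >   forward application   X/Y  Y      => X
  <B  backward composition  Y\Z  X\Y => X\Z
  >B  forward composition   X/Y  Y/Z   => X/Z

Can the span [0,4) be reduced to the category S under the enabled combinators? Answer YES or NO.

YES

[0,4] S   >
  [0,3] S/N   >
    [0,1] "map" : (S/N)/NP
    [1,3] NP   <
      [1,2] "sent" : S
      [2,3] "quickly" : NP\S
  [3,4] "idea" : N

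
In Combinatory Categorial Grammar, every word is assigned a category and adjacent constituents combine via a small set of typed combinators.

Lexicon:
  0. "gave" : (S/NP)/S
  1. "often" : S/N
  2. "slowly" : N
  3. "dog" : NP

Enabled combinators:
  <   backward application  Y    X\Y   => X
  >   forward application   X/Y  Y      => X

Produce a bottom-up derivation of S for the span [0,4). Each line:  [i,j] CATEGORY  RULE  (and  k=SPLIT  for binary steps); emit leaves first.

[0,4] S   >
  [0,3] S/NP   >
    [0,1] "gave" : (S/NP)/S
    [1,3] S   >
      [1,2] "often" : S/N
      [2,3] "slowly" : N
  [3,4] "dog" : NP

[0,1] (S/NP)/S  lex  "gave"
[1,2] S/N  lex  "often"
[2,3] N  lex  "slowly"
[1,3] S  >  k=2
[0,3] S/NP  >  k=1
[3,4] NP  lex  "dog"
[0,4] S  >  k=3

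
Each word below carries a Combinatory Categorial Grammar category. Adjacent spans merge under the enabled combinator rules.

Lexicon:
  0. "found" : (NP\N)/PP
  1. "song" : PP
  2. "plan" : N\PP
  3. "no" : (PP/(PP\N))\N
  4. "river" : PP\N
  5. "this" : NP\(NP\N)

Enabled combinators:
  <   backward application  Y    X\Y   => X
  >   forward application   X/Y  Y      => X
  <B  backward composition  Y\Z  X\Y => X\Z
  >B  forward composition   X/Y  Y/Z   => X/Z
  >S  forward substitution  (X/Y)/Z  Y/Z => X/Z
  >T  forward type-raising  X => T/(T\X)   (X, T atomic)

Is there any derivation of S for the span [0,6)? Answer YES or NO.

(NP\N)/PP PP N\PP (PP/(PP\N))\N PP\N NP\(NP\N)
CKY chart[0,6] = {N/(N\NP), NP, NP/(NP\NP), PP/(PP\NP), S/(S\NP)}; S ∉ chart

NO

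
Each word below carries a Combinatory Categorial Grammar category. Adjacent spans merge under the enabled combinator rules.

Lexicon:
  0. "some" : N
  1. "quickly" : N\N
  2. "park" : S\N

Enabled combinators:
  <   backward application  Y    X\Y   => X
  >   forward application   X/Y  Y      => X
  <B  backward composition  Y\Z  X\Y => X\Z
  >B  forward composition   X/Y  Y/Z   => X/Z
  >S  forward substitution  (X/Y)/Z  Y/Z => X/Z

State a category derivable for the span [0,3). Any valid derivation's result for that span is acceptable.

S

[0,3] S   <
  [0,1] "some" : N
  [1,3] S\N   <B
    [1,2] "quickly" : N\N
    [2,3] "park" : S\N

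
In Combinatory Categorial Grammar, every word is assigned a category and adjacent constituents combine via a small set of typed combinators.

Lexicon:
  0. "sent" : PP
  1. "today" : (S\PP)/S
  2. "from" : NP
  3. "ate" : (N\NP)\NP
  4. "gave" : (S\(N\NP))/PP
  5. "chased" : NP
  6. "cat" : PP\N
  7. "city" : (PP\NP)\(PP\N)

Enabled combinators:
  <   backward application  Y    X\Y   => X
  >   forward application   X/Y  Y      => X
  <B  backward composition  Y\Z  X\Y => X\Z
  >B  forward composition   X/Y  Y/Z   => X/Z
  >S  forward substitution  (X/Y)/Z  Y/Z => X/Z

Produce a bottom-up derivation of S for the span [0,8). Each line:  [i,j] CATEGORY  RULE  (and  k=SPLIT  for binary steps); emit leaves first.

[0,1] PP  lex  "sent"
[1,2] (S\PP)/S  lex  "today"
[2,3] NP  lex  "from"
[3,4] (N\NP)\NP  lex  "ate"
[2,4] N\NP  <  k=3
[4,5] (S\(N\NP))/PP  lex  "gave"
[5,6] NP  lex  "chased"
[6,7] PP\N  lex  "cat"
[7,8] (PP\NP)\(PP\N)  lex  "city"
[6,8] PP\NP  <  k=7
[5,8] PP  <  k=6
[4,8] S\(N\NP)  >  k=5
[2,8] S  <  k=4
[1,8] S\PP  >  k=2
[0,8] S  <  k=1

[0,8] S   <
  [0,1] "sent" : PP
  [1,8] S\PP   >
    [1,2] "today" : (S\PP)/S
    [2,8] S   <
      [2,4] N\NP   <
        [2,3] "from" : NP
        [3,4] "ate" : (N\NP)\NP
      [4,8] S\(N\NP)   >
        [4,5] "gave" : (S\(N\NP))/PP
        [5,8] PP   <
          [5,6] "chased" : NP
          [6,8] PP\NP   <
            [6,7] "cat" : PP\N
            [7,8] "city" : (PP\NP)\(PP\N)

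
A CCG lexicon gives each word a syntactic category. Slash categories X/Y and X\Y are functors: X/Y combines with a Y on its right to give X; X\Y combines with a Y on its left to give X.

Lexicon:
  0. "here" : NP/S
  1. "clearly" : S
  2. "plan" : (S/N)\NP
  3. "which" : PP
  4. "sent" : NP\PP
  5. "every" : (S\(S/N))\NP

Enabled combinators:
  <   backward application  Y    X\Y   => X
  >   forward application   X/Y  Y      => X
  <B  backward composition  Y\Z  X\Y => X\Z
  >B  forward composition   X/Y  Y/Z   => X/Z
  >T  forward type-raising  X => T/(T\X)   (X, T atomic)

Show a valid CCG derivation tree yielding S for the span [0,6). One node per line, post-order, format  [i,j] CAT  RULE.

[0,1] NP/S  lex  "here"
[1,2] S  lex  "clearly"
[0,2] NP  >  k=1
[2,3] (S/N)\NP  lex  "plan"
[0,3] S/N  <  k=2
[3,4] PP  lex  "which"
[4,5] NP\PP  lex  "sent"
[3,5] NP  <  k=4
[5,6] (S\(S/N))\NP  lex  "every"
[3,6] S\(S/N)  <  k=5
[0,6] S  <  k=3

[0,6] S   <
  [0,3] S/N   <
    [0,2] NP   >
      [0,1] "here" : NP/S
      [1,2] "clearly" : S
    [2,3] "plan" : (S/N)\NP
  [3,6] S\(S/N)   <
    [3,5] NP   <
      [3,4] "which" : PP
      [4,5] "sent" : NP\PP
    [5,6] "every" : (S\(S/N))\NP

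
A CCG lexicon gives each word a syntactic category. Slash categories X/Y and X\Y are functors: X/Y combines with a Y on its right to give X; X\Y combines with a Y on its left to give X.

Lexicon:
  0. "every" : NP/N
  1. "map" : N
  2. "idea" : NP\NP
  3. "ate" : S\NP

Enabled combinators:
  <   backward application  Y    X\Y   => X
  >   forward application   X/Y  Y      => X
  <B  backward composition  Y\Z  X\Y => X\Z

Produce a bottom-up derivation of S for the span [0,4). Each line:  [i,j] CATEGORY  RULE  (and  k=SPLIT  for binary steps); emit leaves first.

[0,4] S   <
  [0,2] NP   >
    [0,1] "every" : NP/N
    [1,2] "map" : N
  [2,4] S\NP   <B
    [2,3] "idea" : NP\NP
    [3,4] "ate" : S\NP

[0,1] NP/N  lex  "every"
[1,2] N  lex  "map"
[0,2] NP  >  k=1
[2,3] NP\NP  lex  "idea"
[3,4] S\NP  lex  "ate"
[2,4] S\NP  <B  k=3
[0,4] S  <  k=2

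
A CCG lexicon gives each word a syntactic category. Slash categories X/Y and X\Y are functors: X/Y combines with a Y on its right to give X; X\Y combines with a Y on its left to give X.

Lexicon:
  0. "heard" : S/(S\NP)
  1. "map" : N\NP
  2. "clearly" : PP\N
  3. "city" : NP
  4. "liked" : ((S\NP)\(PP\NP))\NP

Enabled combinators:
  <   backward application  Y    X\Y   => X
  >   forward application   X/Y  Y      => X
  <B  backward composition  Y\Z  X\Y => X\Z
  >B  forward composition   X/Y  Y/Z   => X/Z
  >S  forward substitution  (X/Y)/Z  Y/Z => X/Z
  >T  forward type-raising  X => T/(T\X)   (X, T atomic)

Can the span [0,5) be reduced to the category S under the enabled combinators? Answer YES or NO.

YES

[0,5] S   >
  [0,1] "heard" : S/(S\NP)
  [1,5] S\NP   <
    [1,3] PP\NP   <B
      [1,2] "map" : N\NP
      [2,3] "clearly" : PP\N
    [3,5] (S\NP)\(PP\NP)   <
      [3,4] "city" : NP
      [4,5] "liked" : ((S\NP)\(PP\NP))\NP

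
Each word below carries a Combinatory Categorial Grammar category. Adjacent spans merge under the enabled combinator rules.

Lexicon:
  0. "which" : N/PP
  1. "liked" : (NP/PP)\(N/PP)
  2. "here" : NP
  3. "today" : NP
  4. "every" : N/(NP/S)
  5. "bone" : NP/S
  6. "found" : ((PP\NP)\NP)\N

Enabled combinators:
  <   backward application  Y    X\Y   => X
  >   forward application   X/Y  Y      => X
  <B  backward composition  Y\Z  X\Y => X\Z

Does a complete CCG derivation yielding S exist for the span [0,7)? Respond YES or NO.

N/PP (NP/PP)\(N/PP) NP NP N/(NP/S) NP/S ((PP\NP)\NP)\N
CKY chart[0,7] = {NP}; S ∉ chart

NO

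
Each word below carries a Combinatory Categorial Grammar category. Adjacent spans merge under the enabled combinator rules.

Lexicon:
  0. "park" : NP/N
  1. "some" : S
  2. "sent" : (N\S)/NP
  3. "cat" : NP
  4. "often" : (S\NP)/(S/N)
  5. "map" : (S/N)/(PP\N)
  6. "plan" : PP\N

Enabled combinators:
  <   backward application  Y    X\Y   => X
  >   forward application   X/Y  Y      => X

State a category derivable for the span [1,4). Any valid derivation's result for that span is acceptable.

[0,7] S   <
  [0,4] NP   >
    [0,1] "park" : NP/N
    [1,4] N   <
      [1,2] "some" : S
      [2,4] N\S   >
        [2,3] "sent" : (N\S)/NP
        [3,4] "cat" : NP
  [4,7] S\NP   >
    [4,5] "often" : (S\NP)/(S/N)
    [5,7] S/N   >
      [5,6] "map" : (S/N)/(PP\N)
      [6,7] "plan" : PP\N

N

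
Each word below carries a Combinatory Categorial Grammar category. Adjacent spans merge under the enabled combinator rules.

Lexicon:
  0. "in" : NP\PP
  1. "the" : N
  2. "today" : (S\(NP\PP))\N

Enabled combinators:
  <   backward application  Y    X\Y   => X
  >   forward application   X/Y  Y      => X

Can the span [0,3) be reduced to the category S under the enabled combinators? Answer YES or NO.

YES

[0,3] S   <
  [0,1] "in" : NP\PP
  [1,3] S\(NP\PP)   <
    [1,2] "the" : N
    [2,3] "today" : (S\(NP\PP))\N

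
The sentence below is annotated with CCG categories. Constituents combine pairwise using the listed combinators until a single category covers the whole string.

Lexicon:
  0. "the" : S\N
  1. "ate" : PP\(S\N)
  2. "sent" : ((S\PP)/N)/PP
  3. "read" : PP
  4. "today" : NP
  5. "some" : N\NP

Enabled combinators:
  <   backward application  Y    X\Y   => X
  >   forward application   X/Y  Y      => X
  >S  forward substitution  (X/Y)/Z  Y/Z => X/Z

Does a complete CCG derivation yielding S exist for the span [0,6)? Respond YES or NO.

YES

[0,6] S   <
  [0,2] PP   <
    [0,1] "the" : S\N
    [1,2] "ate" : PP\(S\N)
  [2,6] S\PP   >
    [2,4] (S\PP)/N   >
      [2,3] "sent" : ((S\PP)/N)/PP
      [3,4] "read" : PP
    [4,6] N   <
      [4,5] "today" : NP
      [5,6] "some" : N\NP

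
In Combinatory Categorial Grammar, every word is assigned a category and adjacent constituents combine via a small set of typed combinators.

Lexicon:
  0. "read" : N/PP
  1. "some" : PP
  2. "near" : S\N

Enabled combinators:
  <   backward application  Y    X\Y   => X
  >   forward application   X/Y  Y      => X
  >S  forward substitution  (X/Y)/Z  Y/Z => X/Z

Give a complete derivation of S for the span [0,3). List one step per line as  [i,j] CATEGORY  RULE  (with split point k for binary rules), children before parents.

[0,1] N/PP  lex  "read"
[1,2] PP  lex  "some"
[0,2] N  >  k=1
[2,3] S\N  lex  "near"
[0,3] S  <  k=2

[0,3] S   <
  [0,2] N   >
    [0,1] "read" : N/PP
    [1,2] "some" : PP
  [2,3] "near" : S\N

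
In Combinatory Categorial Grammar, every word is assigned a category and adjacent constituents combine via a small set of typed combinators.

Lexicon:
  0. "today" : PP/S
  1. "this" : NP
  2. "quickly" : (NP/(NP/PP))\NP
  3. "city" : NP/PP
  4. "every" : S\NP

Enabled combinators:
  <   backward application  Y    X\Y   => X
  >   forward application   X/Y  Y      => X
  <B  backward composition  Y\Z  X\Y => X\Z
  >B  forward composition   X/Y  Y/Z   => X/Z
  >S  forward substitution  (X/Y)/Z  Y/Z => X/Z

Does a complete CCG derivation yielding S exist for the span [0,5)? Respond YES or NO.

PP/S NP (NP/(NP/PP))\NP NP/PP S\NP
CKY chart[0,5] = {PP}; S ∉ chart

NO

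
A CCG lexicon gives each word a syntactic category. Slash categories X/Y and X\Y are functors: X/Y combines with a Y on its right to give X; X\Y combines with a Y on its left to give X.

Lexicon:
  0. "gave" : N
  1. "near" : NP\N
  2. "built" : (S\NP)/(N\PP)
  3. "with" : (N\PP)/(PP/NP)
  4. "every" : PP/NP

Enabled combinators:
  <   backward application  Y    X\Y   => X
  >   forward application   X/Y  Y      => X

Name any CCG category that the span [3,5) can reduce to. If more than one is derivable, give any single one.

[0,5] S   <
  [0,2] NP   <
    [0,1] "gave" : N
    [1,2] "near" : NP\N
  [2,5] S\NP   >
    [2,3] "built" : (S\NP)/(N\PP)
    [3,5] N\PP   >
      [3,4] "with" : (N\PP)/(PP/NP)
      [4,5] "every" : PP/NP

N\PP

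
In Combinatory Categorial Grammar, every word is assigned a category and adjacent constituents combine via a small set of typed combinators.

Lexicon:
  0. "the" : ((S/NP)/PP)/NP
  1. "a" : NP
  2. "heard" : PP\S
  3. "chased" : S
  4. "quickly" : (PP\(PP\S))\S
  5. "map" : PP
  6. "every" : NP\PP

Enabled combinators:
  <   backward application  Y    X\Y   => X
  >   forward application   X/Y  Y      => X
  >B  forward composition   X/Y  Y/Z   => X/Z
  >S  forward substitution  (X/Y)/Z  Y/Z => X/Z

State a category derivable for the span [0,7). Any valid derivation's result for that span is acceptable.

[0,7] S   >
  [0,5] S/NP   >
    [0,2] (S/NP)/PP   >
      [0,1] "the" : ((S/NP)/PP)/NP
      [1,2] "a" : NP
    [2,5] PP   <
      [2,3] "heard" : PP\S
      [3,5] PP\(PP\S)   <
        [3,4] "chased" : S
        [4,5] "quickly" : (PP\(PP\S))\S
  [5,7] NP   <
    [5,6] "map" : PP
    [6,7] "every" : NP\PP

S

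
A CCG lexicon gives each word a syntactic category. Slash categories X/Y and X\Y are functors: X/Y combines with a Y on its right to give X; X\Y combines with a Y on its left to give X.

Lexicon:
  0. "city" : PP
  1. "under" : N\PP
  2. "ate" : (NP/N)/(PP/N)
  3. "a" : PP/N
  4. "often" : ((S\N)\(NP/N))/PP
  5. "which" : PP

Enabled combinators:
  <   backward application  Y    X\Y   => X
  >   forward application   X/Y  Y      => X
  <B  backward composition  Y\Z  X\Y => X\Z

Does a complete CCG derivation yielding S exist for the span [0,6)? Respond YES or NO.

YES

[0,6] S   <
  [0,2] N   <
    [0,1] "city" : PP
    [1,2] "under" : N\PP
  [2,6] S\N   <
    [2,4] NP/N   >
      [2,3] "ate" : (NP/N)/(PP/N)
      [3,4] "a" : PP/N
    [4,6] (S\N)\(NP/N)   >
      [4,5] "often" : ((S\N)\(NP/N))/PP
      [5,6] "which" : PP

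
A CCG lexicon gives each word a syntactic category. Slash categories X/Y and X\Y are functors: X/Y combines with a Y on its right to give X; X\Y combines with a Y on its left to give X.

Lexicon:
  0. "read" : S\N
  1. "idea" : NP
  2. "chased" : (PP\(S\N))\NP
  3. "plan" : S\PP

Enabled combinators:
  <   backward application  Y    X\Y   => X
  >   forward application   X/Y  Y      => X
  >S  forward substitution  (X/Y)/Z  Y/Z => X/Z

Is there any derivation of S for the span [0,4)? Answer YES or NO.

[0,4] S   <
  [0,3] PP   <
    [0,1] "read" : S\N
    [1,3] PP\(S\N)   <
      [1,2] "idea" : NP
      [2,3] "chased" : (PP\(S\N))\NP
  [3,4] "plan" : S\PP

YES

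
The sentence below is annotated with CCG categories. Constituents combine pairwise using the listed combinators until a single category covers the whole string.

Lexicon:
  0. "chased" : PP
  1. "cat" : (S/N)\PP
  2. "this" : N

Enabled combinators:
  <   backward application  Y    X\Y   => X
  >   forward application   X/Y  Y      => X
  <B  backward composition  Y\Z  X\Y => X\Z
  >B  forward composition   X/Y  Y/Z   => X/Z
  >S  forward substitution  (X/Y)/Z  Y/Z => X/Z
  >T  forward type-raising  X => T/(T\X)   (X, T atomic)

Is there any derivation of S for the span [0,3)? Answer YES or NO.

YES

[0,3] S   >
  [0,2] S/N   <
    [0,1] "chased" : PP
    [1,2] "cat" : (S/N)\PP
  [2,3] "this" : N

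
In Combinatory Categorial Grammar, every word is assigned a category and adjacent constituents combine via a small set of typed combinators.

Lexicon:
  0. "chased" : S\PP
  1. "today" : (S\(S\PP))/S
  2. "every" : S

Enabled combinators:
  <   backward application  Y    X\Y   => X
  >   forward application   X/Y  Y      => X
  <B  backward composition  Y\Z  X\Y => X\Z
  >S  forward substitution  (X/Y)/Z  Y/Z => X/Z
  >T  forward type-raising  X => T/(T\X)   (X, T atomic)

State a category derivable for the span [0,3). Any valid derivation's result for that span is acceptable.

[0,3] S   <
  [0,1] "chased" : S\PP
  [1,3] S\(S\PP)   >
    [1,2] "today" : (S\(S\PP))/S
    [2,3] "every" : S

S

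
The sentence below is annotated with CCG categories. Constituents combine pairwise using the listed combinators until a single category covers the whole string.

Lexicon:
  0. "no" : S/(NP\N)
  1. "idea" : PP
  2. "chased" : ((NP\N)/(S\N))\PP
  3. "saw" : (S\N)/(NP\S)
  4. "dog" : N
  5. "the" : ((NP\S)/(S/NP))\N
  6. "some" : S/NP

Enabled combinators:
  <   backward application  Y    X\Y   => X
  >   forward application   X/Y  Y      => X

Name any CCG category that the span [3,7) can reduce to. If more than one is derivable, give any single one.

[0,7] S   >
  [0,1] "no" : S/(NP\N)
  [1,7] NP\N   >
    [1,3] (NP\N)/(S\N)   <
      [1,2] "idea" : PP
      [2,3] "chased" : ((NP\N)/(S\N))\PP
    [3,7] S\N   >
      [3,4] "saw" : (S\N)/(NP\S)
      [4,7] NP\S   >
        [4,6] (NP\S)/(S/NP)   <
          [4,5] "dog" : N
          [5,6] "the" : ((NP\S)/(S/NP))\N
        [6,7] "some" : S/NP

S\N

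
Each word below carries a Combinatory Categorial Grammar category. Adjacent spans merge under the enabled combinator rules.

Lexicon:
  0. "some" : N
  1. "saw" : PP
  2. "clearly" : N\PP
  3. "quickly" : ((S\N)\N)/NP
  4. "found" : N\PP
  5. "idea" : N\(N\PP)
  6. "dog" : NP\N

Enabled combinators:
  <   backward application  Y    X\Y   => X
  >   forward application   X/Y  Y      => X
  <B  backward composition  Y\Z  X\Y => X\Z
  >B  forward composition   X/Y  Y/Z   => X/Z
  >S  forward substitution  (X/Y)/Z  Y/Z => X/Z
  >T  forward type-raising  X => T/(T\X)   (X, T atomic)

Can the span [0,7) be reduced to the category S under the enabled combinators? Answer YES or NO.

[0,7] S   >
  [0,1] S/(S\N)   >T
    [0,1] "some" : N
  [1,7] S\N   <
    [1,3] N   <
      [1,2] "saw" : PP
      [2,3] "clearly" : N\PP
    [3,7] (S\N)\N   >
      [3,4] "quickly" : ((S\N)\N)/NP
      [4,7] NP   <
        [4,6] N   <
          [4,5] "found" : N\PP
          [5,6] "idea" : N\(N\PP)
        [6,7] "dog" : NP\N

YES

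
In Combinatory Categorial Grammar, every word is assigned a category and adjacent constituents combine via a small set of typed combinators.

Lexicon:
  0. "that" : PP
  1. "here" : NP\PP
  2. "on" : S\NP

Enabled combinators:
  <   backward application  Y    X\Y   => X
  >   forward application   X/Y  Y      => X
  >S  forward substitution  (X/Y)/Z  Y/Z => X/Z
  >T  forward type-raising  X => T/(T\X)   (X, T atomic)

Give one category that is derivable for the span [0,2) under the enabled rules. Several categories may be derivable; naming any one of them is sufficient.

NP

[0,3] S   <
  [0,2] NP   >
    [0,1] NP/(NP\PP)   >T
      [0,1] "that" : PP
    [1,2] "here" : NP\PP
  [2,3] "on" : S\NP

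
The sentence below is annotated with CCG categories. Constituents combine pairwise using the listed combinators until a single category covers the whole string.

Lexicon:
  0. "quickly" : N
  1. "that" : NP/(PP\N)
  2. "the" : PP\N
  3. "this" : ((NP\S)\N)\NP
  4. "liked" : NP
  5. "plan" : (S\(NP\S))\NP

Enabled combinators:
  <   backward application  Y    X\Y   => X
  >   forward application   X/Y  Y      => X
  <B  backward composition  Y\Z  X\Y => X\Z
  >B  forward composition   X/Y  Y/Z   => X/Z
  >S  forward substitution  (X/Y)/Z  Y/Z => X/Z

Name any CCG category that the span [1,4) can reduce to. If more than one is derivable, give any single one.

(NP\S)\N

[0,6] S   <
  [0,4] NP\S   <
    [0,1] "quickly" : N
    [1,4] (NP\S)\N   <
      [1,3] NP   >
        [1,2] "that" : NP/(PP\N)
        [2,3] "the" : PP\N
      [3,4] "this" : ((NP\S)\N)\NP
  [4,6] S\(NP\S)   <
    [4,5] "liked" : NP
    [5,6] "plan" : (S\(NP\S))\NP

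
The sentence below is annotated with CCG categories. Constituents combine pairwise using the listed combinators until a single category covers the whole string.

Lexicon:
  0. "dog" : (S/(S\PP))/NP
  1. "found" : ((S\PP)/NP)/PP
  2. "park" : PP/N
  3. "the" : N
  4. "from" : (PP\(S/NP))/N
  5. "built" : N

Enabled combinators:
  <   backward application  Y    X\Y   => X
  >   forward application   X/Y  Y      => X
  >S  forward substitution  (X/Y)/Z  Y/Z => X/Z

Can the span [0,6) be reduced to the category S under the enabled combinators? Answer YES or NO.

NO

(S/(S\PP))/NP ((S\PP)/NP)/PP PP/N N (PP\(S/NP))/N N
CKY chart[0,6] = {PP}; S ∉ chart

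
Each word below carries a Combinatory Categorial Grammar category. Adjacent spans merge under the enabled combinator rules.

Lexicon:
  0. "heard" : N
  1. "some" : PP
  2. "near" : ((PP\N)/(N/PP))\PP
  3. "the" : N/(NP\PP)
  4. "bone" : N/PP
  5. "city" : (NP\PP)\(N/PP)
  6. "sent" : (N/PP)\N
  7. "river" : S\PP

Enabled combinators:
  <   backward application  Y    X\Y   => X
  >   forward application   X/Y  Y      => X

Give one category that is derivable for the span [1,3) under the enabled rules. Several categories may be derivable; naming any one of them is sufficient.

(PP\N)/(N/PP)

[0,8] S   <
  [0,7] PP   <
    [0,1] "heard" : N
    [1,7] PP\N   >
      [1,3] (PP\N)/(N/PP)   <
        [1,2] "some" : PP
        [2,3] "near" : ((PP\N)/(N/PP))\PP
      [3,7] N/PP   <
        [3,6] N   >
          [3,4] "the" : N/(NP\PP)
          [4,6] NP\PP   <
            [4,5] "bone" : N/PP
            [5,6] "city" : (NP\PP)\(N/PP)
        [6,7] "sent" : (N/PP)\N
  [7,8] "river" : S\PP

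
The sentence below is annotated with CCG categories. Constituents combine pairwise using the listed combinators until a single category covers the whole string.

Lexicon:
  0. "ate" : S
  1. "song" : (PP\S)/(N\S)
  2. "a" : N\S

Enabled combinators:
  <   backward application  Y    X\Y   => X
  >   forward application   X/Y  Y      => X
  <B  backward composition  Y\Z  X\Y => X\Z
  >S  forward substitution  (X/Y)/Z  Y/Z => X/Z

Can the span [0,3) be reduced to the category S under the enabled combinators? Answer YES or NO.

NO

S (PP\S)/(N\S) N\S
CKY chart[0,3] = {PP}; S ∉ chart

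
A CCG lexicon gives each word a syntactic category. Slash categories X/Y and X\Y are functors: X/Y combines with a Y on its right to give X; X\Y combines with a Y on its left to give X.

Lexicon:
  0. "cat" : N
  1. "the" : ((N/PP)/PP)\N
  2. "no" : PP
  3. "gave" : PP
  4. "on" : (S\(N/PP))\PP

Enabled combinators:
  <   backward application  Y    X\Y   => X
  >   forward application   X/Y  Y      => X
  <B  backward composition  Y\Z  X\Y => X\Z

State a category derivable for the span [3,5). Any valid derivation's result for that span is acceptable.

[0,5] S   <
  [0,3] N/PP   >
    [0,2] (N/PP)/PP   <
      [0,1] "cat" : N
      [1,2] "the" : ((N/PP)/PP)\N
    [2,3] "no" : PP
  [3,5] S\(N/PP)   <
    [3,4] "gave" : PP
    [4,5] "on" : (S\(N/PP))\PP

S\(N/PP)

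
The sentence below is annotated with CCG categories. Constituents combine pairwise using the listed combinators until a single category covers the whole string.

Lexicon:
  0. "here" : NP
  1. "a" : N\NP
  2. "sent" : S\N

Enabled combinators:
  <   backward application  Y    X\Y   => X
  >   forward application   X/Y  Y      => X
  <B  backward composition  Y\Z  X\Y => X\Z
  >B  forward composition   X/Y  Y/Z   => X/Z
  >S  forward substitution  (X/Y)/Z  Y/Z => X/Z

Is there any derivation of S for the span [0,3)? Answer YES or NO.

[0,3] S   <
  [0,2] N   <
    [0,1] "here" : NP
    [1,2] "a" : N\NP
  [2,3] "sent" : S\N

YES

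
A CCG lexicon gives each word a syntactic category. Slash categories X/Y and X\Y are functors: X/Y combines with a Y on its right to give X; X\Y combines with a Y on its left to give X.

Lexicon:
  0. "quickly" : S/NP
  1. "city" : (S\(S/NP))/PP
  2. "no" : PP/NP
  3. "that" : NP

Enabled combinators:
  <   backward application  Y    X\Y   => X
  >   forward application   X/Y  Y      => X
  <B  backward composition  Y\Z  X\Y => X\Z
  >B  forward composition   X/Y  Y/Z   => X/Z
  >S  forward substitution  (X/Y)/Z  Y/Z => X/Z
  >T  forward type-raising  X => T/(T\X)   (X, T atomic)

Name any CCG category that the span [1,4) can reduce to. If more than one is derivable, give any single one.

S\(S/NP)

[0,4] S   <
  [0,1] "quickly" : S/NP
  [1,4] S\(S/NP)   >
    [1,2] "city" : (S\(S/NP))/PP
    [2,4] PP   >
      [2,3] "no" : PP/NP
      [3,4] "that" : NP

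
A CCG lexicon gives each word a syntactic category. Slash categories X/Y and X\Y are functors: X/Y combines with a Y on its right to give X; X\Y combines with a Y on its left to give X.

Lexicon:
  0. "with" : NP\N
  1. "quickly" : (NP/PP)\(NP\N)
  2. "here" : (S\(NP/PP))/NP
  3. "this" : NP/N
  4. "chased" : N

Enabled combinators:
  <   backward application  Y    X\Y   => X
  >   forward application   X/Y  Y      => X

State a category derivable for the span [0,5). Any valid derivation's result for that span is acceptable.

S

[0,5] S   <
  [0,2] NP/PP   <
    [0,1] "with" : NP\N
    [1,2] "quickly" : (NP/PP)\(NP\N)
  [2,5] S\(NP/PP)   >
    [2,3] "here" : (S\(NP/PP))/NP
    [3,5] NP   >
      [3,4] "this" : NP/N
      [4,5] "chased" : N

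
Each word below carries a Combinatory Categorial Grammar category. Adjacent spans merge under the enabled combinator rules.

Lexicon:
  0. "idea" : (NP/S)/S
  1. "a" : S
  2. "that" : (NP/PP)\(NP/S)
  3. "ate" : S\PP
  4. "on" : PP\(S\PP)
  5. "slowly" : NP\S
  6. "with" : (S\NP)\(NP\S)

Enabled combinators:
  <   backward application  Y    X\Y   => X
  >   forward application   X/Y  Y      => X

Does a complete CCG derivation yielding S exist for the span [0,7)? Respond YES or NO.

YES

[0,7] S   <
  [0,5] NP   >
    [0,3] NP/PP   <
      [0,2] NP/S   >
        [0,1] "idea" : (NP/S)/S
        [1,2] "a" : S
      [2,3] "that" : (NP/PP)\(NP/S)
    [3,5] PP   <
      [3,4] "ate" : S\PP
      [4,5] "on" : PP\(S\PP)
  [5,7] S\NP   <
    [5,6] "slowly" : NP\S
    [6,7] "with" : (S\NP)\(NP\S)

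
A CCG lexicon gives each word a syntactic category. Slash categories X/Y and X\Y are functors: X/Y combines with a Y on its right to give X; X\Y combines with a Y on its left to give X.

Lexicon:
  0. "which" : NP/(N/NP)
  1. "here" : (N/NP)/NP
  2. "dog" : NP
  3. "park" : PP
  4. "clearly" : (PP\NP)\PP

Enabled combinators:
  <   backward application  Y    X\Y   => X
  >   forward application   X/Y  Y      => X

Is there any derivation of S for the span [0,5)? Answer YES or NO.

NO

NP/(N/NP) (N/NP)/NP NP PP (PP\NP)\PP
CKY chart[0,5] = {PP}; S ∉ chart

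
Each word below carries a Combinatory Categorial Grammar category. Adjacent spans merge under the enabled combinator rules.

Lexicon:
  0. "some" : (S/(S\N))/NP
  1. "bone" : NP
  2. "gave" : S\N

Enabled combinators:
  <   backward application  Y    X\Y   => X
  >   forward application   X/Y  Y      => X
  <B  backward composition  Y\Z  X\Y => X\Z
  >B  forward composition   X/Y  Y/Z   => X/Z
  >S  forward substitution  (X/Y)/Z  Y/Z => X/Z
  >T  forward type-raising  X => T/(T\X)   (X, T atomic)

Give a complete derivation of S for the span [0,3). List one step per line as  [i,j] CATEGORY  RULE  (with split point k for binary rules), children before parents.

[0,1] (S/(S\N))/NP  lex  "some"
[1,2] NP  lex  "bone"
[0,2] S/(S\N)  >  k=1
[2,3] S\N  lex  "gave"
[0,3] S  >  k=2

[0,3] S   >
  [0,2] S/(S\N)   >
    [0,1] "some" : (S/(S\N))/NP
    [1,2] "bone" : NP
  [2,3] "gave" : S\N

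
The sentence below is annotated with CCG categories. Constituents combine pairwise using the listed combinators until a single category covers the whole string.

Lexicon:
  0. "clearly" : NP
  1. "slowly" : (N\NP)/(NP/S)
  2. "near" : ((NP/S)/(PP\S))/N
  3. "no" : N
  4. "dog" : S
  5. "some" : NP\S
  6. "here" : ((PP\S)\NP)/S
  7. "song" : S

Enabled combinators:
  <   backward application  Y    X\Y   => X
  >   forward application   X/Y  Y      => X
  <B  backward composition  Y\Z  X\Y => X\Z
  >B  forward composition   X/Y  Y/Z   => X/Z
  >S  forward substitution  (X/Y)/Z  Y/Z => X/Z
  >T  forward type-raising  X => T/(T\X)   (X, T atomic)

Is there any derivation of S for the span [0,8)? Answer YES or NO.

NP (N\NP)/(NP/S) ((NP/S)/(PP\S))/N N S NP\S ((PP\S)\NP)/S S
CKY chart[0,8] = {N, N/(N\N), NP/(NP\N), PP/(PP\N), S/(S\N)}; S ∉ chart

NO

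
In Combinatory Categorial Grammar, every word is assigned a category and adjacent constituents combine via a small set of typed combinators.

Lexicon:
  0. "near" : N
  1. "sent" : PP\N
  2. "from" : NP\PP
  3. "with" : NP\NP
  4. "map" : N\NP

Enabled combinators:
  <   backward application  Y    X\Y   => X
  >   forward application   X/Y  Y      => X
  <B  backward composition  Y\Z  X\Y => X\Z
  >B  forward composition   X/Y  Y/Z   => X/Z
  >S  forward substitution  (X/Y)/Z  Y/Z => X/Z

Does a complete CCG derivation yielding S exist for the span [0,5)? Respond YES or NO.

NO

N PP\N NP\PP NP\NP N\NP
CKY chart[0,5] = {N}; S ∉ chart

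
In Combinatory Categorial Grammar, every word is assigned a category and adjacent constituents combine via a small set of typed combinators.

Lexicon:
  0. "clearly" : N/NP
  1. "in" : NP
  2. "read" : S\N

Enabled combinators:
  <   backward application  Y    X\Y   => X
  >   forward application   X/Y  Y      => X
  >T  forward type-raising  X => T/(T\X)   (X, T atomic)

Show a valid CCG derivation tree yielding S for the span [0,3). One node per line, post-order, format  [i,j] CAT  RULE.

[0,3] S   <
  [0,2] N   >
    [0,1] "clearly" : N/NP
    [1,2] "in" : NP
  [2,3] "read" : S\N

[0,1] N/NP  lex  "clearly"
[1,2] NP  lex  "in"
[0,2] N  >  k=1
[2,3] S\N  lex  "read"
[0,3] S  <  k=2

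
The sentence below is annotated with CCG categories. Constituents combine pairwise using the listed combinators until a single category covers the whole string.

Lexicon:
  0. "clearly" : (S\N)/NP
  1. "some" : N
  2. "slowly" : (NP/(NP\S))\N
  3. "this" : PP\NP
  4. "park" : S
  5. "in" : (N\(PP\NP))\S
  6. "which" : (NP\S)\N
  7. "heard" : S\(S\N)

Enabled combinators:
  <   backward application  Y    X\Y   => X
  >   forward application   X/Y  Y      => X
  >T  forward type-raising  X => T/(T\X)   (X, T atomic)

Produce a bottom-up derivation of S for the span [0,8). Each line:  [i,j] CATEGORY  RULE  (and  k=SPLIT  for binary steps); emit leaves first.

[0,1] (S\N)/NP  lex  "clearly"
[1,2] N  lex  "some"
[2,3] (NP/(NP\S))\N  lex  "slowly"
[1,3] NP/(NP\S)  <  k=2
[3,4] PP\NP  lex  "this"
[4,5] S  lex  "park"
[5,6] (N\(PP\NP))\S  lex  "in"
[4,6] N\(PP\NP)  <  k=5
[3,6] N  <  k=4
[6,7] (NP\S)\N  lex  "which"
[3,7] NP\S  <  k=6
[1,7] NP  >  k=3
[0,7] S\N  >  k=1
[7,8] S\(S\N)  lex  "heard"
[0,8] S  <  k=7

[0,8] S   <
  [0,7] S\N   >
    [0,1] "clearly" : (S\N)/NP
    [1,7] NP   >
      [1,3] NP/(NP\S)   <
        [1,2] "some" : N
        [2,3] "slowly" : (NP/(NP\S))\N
      [3,7] NP\S   <
        [3,6] N   <
          [3,4] "this" : PP\NP
          [4,6] N\(PP\NP)   <
            [4,5] "park" : S
            [5,6] "in" : (N\(PP\NP))\S
        [6,7] "which" : (NP\S)\N
  [7,8] "heard" : S\(S\N)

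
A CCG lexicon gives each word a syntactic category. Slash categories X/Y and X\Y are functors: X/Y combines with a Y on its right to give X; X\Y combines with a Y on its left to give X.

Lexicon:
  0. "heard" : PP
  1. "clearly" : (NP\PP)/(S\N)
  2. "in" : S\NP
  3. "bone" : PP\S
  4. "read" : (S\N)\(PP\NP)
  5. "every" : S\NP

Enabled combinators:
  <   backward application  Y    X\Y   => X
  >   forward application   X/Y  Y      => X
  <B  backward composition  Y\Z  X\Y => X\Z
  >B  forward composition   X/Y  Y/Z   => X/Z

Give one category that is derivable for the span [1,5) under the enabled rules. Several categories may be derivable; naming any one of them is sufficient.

[0,6] S   <
  [0,1] "heard" : PP
  [1,6] S\PP   <B
    [1,5] NP\PP   >
      [1,2] "clearly" : (NP\PP)/(S\N)
      [2,5] S\N   <
        [2,4] PP\NP   <B
          [2,3] "in" : S\NP
          [3,4] "bone" : PP\S
        [4,5] "read" : (S\N)\(PP\NP)
    [5,6] "every" : S\NP

NP\PP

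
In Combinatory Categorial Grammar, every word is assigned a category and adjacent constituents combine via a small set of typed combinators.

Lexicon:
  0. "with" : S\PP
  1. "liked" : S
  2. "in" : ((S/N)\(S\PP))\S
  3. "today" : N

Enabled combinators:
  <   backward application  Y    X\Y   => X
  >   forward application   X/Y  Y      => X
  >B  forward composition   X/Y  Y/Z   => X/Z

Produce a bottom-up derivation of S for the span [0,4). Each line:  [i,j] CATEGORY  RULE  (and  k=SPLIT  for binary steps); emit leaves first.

[0,1] S\PP  lex  "with"
[1,2] S  lex  "liked"
[2,3] ((S/N)\(S\PP))\S  lex  "in"
[1,3] (S/N)\(S\PP)  <  k=2
[0,3] S/N  <  k=1
[3,4] N  lex  "today"
[0,4] S  >  k=3

[0,4] S   >
  [0,3] S/N   <
    [0,1] "with" : S\PP
    [1,3] (S/N)\(S\PP)   <
      [1,2] "liked" : S
      [2,3] "in" : ((S/N)\(S\PP))\S
  [3,4] "today" : N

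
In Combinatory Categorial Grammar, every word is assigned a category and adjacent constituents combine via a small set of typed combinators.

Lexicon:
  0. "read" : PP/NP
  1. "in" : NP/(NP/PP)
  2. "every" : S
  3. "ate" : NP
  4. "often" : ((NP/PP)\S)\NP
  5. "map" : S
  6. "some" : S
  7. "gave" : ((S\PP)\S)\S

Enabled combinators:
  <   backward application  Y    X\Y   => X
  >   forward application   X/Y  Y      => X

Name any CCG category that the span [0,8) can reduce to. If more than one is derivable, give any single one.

[0,8] S   <
  [0,5] PP   >
    [0,1] "read" : PP/NP
    [1,5] NP   >
      [1,2] "in" : NP/(NP/PP)
      [2,5] NP/PP   <
        [2,3] "every" : S
        [3,5] (NP/PP)\S   <
          [3,4] "ate" : NP
          [4,5] "often" : ((NP/PP)\S)\NP
  [5,8] S\PP   <
    [5,6] "map" : S
    [6,8] (S\PP)\S   <
      [6,7] "some" : S
      [7,8] "gave" : ((S\PP)\S)\S

S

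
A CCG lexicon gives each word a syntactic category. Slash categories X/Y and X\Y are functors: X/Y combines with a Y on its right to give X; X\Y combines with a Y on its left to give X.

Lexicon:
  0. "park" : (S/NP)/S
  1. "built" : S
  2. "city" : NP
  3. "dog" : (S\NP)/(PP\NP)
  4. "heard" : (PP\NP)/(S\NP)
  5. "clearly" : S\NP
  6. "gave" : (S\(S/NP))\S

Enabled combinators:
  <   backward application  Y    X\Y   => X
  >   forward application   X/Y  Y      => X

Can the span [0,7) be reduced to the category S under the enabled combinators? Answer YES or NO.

[0,7] S   <
  [0,2] S/NP   >
    [0,1] "park" : (S/NP)/S
    [1,2] "built" : S
  [2,7] S\(S/NP)   <
    [2,6] S   <
      [2,3] "city" : NP
      [3,6] S\NP   >
        [3,4] "dog" : (S\NP)/(PP\NP)
        [4,6] PP\NP   >
          [4,5] "heard" : (PP\NP)/(S\NP)
          [5,6] "clearly" : S\NP
    [6,7] "gave" : (S\(S/NP))\S

YES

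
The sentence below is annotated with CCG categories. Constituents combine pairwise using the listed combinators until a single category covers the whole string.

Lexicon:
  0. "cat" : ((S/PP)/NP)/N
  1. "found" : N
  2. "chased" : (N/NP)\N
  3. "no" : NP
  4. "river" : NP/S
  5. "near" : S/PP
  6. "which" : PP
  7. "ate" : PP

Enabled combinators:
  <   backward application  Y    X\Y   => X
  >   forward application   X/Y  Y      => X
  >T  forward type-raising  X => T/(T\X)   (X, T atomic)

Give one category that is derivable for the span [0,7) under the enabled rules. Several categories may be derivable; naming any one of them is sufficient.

S/PP

[0,8] S   >
  [0,7] S/PP   >
    [0,4] (S/PP)/NP   >
      [0,1] "cat" : ((S/PP)/NP)/N
      [1,4] N   >
        [1,3] N/NP   <
          [1,2] "found" : N
          [2,3] "chased" : (N/NP)\N
        [3,4] "no" : NP
    [4,7] NP   >
      [4,5] "river" : NP/S
      [5,7] S   >
        [5,6] "near" : S/PP
        [6,7] "which" : PP
  [7,8] "ate" : PP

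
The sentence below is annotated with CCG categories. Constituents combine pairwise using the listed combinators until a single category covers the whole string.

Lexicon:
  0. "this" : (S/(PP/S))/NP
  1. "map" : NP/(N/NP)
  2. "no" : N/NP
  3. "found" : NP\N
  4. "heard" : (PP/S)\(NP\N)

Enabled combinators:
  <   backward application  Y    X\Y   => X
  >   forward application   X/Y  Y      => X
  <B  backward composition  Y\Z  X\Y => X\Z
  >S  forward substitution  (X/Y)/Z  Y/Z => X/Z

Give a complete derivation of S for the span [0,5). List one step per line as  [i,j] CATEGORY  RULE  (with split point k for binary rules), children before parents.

[0,5] S   >
  [0,3] S/(PP/S)   >
    [0,1] "this" : (S/(PP/S))/NP
    [1,3] NP   >
      [1,2] "map" : NP/(N/NP)
      [2,3] "no" : N/NP
  [3,5] PP/S   <
    [3,4] "found" : NP\N
    [4,5] "heard" : (PP/S)\(NP\N)

[0,1] (S/(PP/S))/NP  lex  "this"
[1,2] NP/(N/NP)  lex  "map"
[2,3] N/NP  lex  "no"
[1,3] NP  >  k=2
[0,3] S/(PP/S)  >  k=1
[3,4] NP\N  lex  "found"
[4,5] (PP/S)\(NP\N)  lex  "heard"
[3,5] PP/S  <  k=4
[0,5] S  >  k=3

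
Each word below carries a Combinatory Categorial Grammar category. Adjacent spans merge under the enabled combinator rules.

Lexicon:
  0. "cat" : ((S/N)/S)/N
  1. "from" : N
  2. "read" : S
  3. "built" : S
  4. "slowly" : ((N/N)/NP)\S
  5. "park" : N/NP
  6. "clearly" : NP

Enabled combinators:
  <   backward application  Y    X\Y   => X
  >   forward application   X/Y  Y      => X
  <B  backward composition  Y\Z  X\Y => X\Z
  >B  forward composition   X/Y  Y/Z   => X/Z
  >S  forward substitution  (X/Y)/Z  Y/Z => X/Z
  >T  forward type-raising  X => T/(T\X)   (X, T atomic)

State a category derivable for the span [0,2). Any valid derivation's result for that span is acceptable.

(S/N)/S

[0,7] S   >
  [0,6] S/NP   >B
    [0,3] S/N   >
      [0,2] (S/N)/S   >
        [0,1] "cat" : ((S/N)/S)/N
        [1,2] "from" : N
      [2,3] "read" : S
    [3,6] N/NP   >S
      [3,5] (N/N)/NP   <
        [3,4] "built" : S
        [4,5] "slowly" : ((N/N)/NP)\S
      [5,6] "park" : N/NP
  [6,7] "clearly" : NP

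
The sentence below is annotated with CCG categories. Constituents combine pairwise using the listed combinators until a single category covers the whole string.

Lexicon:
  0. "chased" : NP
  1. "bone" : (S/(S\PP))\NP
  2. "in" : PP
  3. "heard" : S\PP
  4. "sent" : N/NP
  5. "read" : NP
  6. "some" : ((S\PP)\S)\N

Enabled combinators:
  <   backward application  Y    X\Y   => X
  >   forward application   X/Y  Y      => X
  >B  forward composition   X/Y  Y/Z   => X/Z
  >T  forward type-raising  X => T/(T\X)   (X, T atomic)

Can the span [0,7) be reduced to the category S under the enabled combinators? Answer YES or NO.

YES

[0,7] S   >
  [0,2] S/(S\PP)   <
    [0,1] "chased" : NP
    [1,2] "bone" : (S/(S\PP))\NP
  [2,7] S\PP   <
    [2,4] S   <
      [2,3] "in" : PP
      [3,4] "heard" : S\PP
    [4,7] (S\PP)\S   <
      [4,6] N   >
        [4,5] "sent" : N/NP
        [5,6] "read" : NP
      [6,7] "some" : ((S\PP)\S)\N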